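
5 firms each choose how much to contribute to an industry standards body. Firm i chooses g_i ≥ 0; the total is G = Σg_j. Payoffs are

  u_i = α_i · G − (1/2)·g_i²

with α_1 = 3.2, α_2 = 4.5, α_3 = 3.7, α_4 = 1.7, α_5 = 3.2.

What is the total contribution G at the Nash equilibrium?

16.3

Firm i's FOC: ∂u_i/∂g_i = α_i − g_i = 0, so g_i* = α_i.
NE contributions = (3.2, 4.5, 3.7, 1.7, 3.2); G = 16.3.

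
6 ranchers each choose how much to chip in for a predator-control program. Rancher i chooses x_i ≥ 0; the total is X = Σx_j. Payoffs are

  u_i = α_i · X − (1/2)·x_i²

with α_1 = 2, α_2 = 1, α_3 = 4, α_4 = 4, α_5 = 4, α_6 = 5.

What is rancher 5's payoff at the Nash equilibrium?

72

Rancher i's FOC: ∂u_i/∂x_i = α_i − x_i = 0, so x_i* = α_i.
NE contributions = (2, 1, 4, 4, 4, 5); X = 20.
u_5 = α_5·X − ½·(x_5)² = 4·20 − ½·4² = 72.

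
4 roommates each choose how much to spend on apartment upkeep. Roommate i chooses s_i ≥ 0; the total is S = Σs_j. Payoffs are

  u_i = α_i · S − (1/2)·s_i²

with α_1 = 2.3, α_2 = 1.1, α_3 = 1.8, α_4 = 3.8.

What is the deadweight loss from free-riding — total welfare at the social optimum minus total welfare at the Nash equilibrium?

93.09

Roommate i's FOC: ∂u_i/∂s_i = α_i − s_i = 0, so s_i* = α_i.
NE contributions = (2.3, 1.1, 1.8, 3.8); S = 9.
W^NE = (Σα)·S − ½Σα_i² = 9² − ½·24.18 = 68.91.
Planner sets s_i = Σα_j = 9 for every i, so S^SO = 4·9 = 36.
W^SO = (Σα)·S^SO − ½·4·(Σα)² = (4/2)·9² = 162.
Deadweight loss = W^SO − W^NE = 93.09.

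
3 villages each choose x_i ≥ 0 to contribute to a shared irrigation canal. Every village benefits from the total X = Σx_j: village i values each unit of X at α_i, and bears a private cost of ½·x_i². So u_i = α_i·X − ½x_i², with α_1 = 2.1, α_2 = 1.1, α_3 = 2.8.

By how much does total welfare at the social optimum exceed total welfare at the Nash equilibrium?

Village i's FOC: ∂u_i/∂x_i = α_i − x_i = 0, so x_i* = α_i.
NE contributions = (2.1, 1.1, 2.8); X = 6.
W^NE = (Σα)·X − ½Σα_i² = 6² − ½·13.46 = 29.27.
Planner sets x_i = Σα_j = 6 for every i, so X^SO = 3·6 = 18.
W^SO = (Σα)·X^SO − ½·3·(Σα)² = (3/2)·6² = 54.
Deadweight loss = W^SO − W^NE = 24.73.

24.73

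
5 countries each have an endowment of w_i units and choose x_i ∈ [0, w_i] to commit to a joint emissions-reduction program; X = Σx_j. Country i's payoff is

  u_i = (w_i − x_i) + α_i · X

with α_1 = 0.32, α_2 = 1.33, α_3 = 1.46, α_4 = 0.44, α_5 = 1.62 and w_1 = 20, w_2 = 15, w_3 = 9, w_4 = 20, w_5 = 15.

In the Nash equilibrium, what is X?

∂u_i/∂x_i = α_i − 1, so country i contributes w_i if α_i > 1, else 0.
α_i > 1 for i ∈ {2, 3, 5}; NE contributions (0, 15, 9, 0, 15), X = 39.

39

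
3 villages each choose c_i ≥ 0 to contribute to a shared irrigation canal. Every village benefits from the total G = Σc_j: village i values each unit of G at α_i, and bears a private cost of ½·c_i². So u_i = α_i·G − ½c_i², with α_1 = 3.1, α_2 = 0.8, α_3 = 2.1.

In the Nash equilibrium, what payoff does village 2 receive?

Village i's FOC: ∂u_i/∂c_i = α_i − c_i = 0, so c_i* = α_i.
NE contributions = (3.1, 0.8, 2.1); G = 6.
u_2 = α_2·G − ½·(c_2)² = 0.8·6 − ½·0.8² = 4.48.

4.48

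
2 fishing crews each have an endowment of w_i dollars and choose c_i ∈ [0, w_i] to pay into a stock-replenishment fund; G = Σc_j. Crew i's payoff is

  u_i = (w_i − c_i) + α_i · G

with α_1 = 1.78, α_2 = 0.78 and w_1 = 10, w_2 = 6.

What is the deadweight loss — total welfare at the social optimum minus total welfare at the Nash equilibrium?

∂u_i/∂c_i = α_i − 1, so crew i contributes w_i if α_i > 1, else 0.
α_i > 1 for i ∈ {1}; NE contributions (10, 0), G = 10.
W^NE = Σw_i − G^NE + (Σα_i)·G^NE = 16 + 1.56·10 = 31.6.
Planner: ∂(Σu_j)/∂c_i = Σα_j − 1 = 1.56 > 0, so everyone contributes w_i; G^SO = 16, W^SO = 16 + 1.56·16 = 40.96.
Deadweight loss = 9.36.

9.36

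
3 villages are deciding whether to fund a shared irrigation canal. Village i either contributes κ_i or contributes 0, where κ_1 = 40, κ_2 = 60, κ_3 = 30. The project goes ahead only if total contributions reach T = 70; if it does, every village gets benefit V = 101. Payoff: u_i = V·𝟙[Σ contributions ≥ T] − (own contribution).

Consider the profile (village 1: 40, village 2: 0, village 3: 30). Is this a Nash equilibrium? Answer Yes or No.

Yes

Total = 70 ≥ 70: provided.
Village 1 (pledges 40, payoff 61): dropping to 0 → total 30, payoff 0. No gain.
Village 2 (pledges 0, payoff 101): pledging 60 → total 130, payoff 41. No gain.
Village 3 (pledges 30, payoff 71): dropping to 0 → total 40, payoff 0. No gain.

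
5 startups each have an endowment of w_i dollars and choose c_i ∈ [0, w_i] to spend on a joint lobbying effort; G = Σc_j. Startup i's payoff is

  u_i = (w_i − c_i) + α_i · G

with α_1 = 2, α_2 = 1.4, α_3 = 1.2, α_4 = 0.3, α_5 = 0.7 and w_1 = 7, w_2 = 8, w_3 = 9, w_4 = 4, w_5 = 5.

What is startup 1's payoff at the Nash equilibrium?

48

∂u_i/∂c_i = α_i − 1, so startup i contributes w_i if α_i > 1, else 0.
α_i > 1 for i ∈ {1, 2, 3}; NE contributions (7, 8, 9, 0, 0), G = 24.
u_1 = (7 − 7) + 2·24 = 48.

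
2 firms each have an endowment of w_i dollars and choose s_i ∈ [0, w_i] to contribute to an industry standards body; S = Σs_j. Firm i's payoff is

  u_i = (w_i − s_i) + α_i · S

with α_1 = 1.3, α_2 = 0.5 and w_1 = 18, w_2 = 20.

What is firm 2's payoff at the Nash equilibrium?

29

∂u_i/∂s_i = α_i − 1, so firm i contributes w_i if α_i > 1, else 0.
α_i > 1 for i ∈ {1}; NE contributions (18, 0), S = 18.
u_2 = (20 − 0) + 0.5·18 = 29.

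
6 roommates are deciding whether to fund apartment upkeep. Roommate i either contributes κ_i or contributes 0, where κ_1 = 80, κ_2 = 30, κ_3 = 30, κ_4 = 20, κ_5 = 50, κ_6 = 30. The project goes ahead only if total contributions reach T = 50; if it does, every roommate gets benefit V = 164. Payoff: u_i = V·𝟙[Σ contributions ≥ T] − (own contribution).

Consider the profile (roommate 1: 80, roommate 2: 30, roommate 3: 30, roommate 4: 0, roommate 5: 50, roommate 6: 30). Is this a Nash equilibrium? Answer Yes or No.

Total = 220 ≥ 50: provided.
Roommate 1 (pledges 80, payoff 84): dropping to 0 → total 140, payoff 164. Profitable deviation.

No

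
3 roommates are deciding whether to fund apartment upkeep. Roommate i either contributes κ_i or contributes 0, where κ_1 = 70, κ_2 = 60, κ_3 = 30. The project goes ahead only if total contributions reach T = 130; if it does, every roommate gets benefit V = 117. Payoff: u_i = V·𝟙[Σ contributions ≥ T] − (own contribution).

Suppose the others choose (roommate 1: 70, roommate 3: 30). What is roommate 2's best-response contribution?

Others' total = 100. Contributing 60 brings total to 160 ≥ 130: gain V − κ_2 = 57.
Best response: 60.

60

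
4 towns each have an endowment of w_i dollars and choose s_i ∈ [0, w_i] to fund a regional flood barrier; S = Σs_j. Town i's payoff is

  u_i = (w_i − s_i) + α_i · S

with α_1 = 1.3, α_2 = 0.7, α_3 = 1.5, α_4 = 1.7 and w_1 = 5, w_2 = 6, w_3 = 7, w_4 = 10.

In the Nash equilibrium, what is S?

22

∂u_i/∂s_i = α_i − 1, so town i contributes w_i if α_i > 1, else 0.
α_i > 1 for i ∈ {1, 3, 4}; NE contributions (5, 0, 7, 10), S = 22.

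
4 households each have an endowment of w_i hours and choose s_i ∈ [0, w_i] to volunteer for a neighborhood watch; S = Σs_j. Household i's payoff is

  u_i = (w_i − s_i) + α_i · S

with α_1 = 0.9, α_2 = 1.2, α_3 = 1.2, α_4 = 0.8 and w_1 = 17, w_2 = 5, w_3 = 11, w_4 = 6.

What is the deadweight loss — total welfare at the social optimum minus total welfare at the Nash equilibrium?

71.3

∂u_i/∂s_i = α_i − 1, so household i contributes w_i if α_i > 1, else 0.
α_i > 1 for i ∈ {2, 3}; NE contributions (0, 5, 11, 0), S = 16.
W^NE = Σw_i − S^NE + (Σα_i)·S^NE = 39 + 3.1·16 = 88.6.
Planner: ∂(Σu_j)/∂s_i = Σα_j − 1 = 3.1 > 0, so everyone contributes w_i; S^SO = 39, W^SO = 39 + 3.1·39 = 159.9.
Deadweight loss = 71.3.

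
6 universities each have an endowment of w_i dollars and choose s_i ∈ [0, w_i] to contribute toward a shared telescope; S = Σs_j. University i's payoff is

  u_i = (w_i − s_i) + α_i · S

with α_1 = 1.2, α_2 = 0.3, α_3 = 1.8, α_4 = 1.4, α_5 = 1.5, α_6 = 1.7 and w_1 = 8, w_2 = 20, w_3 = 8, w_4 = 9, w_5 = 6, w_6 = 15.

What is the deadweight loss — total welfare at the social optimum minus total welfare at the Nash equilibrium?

∂u_i/∂s_i = α_i − 1, so university i contributes w_i if α_i > 1, else 0.
α_i > 1 for i ∈ {1, 3, 4, 5, 6}; NE contributions (8, 0, 8, 9, 6, 15), S = 46.
W^NE = Σw_i − S^NE + (Σα_i)·S^NE = 66 + 6.9·46 = 383.4.
Planner: ∂(Σu_j)/∂s_i = Σα_j − 1 = 6.9 > 0, so everyone contributes w_i; S^SO = 66, W^SO = 66 + 6.9·66 = 521.4.
Deadweight loss = 138.

138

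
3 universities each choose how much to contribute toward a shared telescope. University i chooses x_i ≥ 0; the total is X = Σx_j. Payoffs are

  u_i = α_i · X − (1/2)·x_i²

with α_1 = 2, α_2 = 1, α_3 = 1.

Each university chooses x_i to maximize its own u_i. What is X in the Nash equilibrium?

4

University i's FOC: ∂u_i/∂x_i = α_i − x_i = 0, so x_i* = α_i.
NE contributions = (2, 1, 1); X = 4.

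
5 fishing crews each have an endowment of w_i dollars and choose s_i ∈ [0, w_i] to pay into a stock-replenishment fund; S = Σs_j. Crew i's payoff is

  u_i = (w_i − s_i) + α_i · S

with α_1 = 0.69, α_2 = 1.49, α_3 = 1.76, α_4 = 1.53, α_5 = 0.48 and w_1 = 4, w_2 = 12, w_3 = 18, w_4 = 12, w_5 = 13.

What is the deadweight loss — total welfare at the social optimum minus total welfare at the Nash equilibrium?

∂u_i/∂s_i = α_i − 1, so crew i contributes w_i if α_i > 1, else 0.
α_i > 1 for i ∈ {2, 3, 4}; NE contributions (0, 12, 18, 12, 0), S = 42.
W^NE = Σw_i − S^NE + (Σα_i)·S^NE = 59 + 4.95·42 = 266.9.
Planner: ∂(Σu_j)/∂s_i = Σα_j − 1 = 4.95 > 0, so everyone contributes w_i; S^SO = 59, W^SO = 59 + 4.95·59 = 351.05.
Deadweight loss = 84.15.

84.15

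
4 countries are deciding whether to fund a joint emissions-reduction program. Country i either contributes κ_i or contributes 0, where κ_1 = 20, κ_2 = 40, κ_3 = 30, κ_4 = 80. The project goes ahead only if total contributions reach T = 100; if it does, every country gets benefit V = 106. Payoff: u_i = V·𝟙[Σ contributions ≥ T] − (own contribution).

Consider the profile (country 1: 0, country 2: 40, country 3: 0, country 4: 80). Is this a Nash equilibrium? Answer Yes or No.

Yes

Total = 120 ≥ 100: provided.
Country 1 (pledges 0, payoff 106): pledging 20 → total 140, payoff 86. No gain.
Country 2 (pledges 40, payoff 66): dropping to 0 → total 80, payoff 0. No gain.
Country 3 (pledges 0, payoff 106): pledging 30 → total 150, payoff 76. No gain.
Country 4 (pledges 80, payoff 26): dropping to 0 → total 40, payoff 0. No gain.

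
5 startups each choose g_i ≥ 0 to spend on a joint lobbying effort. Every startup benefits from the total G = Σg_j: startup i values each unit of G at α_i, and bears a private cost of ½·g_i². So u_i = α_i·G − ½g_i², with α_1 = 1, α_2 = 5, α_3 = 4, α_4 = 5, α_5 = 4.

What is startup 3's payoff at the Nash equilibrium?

68

Startup i's FOC: ∂u_i/∂g_i = α_i − g_i = 0, so g_i* = α_i.
NE contributions = (1, 5, 4, 5, 4); G = 19.
u_3 = α_3·G − ½·(g_3)² = 4·19 − ½·4² = 68.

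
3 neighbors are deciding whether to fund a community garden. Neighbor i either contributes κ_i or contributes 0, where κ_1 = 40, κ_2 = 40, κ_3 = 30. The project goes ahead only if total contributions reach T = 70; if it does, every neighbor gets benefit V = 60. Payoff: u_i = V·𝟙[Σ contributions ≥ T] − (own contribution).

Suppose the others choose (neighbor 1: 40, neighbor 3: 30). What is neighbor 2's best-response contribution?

Others' total = 70 ≥ 70; contributing adds cost 40 for no extra benefit.
Best response: 0.

0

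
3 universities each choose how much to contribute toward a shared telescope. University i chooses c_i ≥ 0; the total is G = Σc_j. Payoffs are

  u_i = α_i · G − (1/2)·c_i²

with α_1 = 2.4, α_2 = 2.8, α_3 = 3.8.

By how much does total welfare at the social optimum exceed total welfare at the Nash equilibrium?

54.52

University i's FOC: ∂u_i/∂c_i = α_i − c_i = 0, so c_i* = α_i.
NE contributions = (2.4, 2.8, 3.8); G = 9.
W^NE = (Σα)·G − ½Σα_i² = 9² − ½·28.04 = 66.98.
Planner sets c_i = Σα_j = 9 for every i, so G^SO = 3·9 = 27.
W^SO = (Σα)·G^SO − ½·3·(Σα)² = (3/2)·9² = 121.5.
Deadweight loss = W^SO − W^NE = 54.52.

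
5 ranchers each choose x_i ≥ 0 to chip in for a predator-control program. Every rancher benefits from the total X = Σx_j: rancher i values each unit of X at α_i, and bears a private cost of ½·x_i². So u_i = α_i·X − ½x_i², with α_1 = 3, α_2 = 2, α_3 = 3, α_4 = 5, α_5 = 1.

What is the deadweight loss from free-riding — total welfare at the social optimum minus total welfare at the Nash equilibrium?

318

Rancher i's FOC: ∂u_i/∂x_i = α_i − x_i = 0, so x_i* = α_i.
NE contributions = (3, 2, 3, 5, 1); X = 14.
W^NE = (Σα)·X − ½Σα_i² = 14² − ½·48 = 172.
Planner sets x_i = Σα_j = 14 for every i, so X^SO = 5·14 = 70.
W^SO = (Σα)·X^SO − ½·5·(Σα)² = (5/2)·14² = 490.
Deadweight loss = W^SO − W^NE = 318.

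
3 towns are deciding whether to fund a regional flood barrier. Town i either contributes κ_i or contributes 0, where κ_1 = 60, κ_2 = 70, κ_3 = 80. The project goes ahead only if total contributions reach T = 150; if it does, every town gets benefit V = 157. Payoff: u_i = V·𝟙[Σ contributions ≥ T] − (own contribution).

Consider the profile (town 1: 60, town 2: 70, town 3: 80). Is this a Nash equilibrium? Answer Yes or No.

Total = 210 ≥ 150: provided.
Town 1 (pledges 60, payoff 97): dropping to 0 → total 150, payoff 157. Profitable deviation.

No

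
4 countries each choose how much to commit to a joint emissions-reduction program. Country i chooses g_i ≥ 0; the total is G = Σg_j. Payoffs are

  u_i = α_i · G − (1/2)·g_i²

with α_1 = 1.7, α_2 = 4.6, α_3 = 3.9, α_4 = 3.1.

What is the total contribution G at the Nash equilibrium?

Country i's FOC: ∂u_i/∂g_i = α_i − g_i = 0, so g_i* = α_i.
NE contributions = (1.7, 4.6, 3.9, 3.1); G = 13.3.

13.3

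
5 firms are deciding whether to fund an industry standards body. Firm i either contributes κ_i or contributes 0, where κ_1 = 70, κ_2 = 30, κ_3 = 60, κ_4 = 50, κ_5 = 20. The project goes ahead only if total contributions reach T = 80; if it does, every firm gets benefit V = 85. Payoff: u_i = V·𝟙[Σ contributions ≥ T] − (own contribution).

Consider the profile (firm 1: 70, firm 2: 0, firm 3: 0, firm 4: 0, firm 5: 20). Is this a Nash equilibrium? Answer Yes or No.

Total = 90 ≥ 80: provided.
Firm 1 (pledges 70, payoff 15): dropping to 0 → total 20, payoff 0. No gain.
Firm 2 (pledges 0, payoff 85): pledging 30 → total 120, payoff 55. No gain.
Firm 3 (pledges 0, payoff 85): pledging 60 → total 150, payoff 25. No gain.
Firm 4 (pledges 0, payoff 85): pledging 50 → total 140, payoff 35. No gain.
Firm 5 (pledges 20, payoff 65): dropping to 0 → total 70, payoff 0. No gain.

Yes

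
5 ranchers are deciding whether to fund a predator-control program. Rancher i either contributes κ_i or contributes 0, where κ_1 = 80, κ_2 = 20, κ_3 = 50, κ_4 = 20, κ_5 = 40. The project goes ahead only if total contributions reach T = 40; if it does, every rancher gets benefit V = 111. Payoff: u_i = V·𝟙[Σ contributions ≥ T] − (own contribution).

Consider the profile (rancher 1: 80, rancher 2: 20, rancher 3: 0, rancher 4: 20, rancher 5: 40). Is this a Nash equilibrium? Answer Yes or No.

Total = 160 ≥ 40: provided.
Rancher 1 (pledges 80, payoff 31): dropping to 0 → total 80, payoff 111. Profitable deviation.

No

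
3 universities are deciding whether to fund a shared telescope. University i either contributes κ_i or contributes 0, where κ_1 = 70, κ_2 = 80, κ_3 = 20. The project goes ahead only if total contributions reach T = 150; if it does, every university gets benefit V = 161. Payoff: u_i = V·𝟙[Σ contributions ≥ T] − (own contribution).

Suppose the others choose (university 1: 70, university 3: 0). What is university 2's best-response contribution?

Others' total = 70. Contributing 80 brings total to 150 ≥ 150: gain V − κ_2 = 81.
Best response: 80.

80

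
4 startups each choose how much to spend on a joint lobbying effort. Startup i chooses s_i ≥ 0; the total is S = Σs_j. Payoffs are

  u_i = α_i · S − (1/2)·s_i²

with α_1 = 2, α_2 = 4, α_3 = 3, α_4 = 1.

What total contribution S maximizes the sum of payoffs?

Planner FOC: ∂(Σu_j)/∂s_i = (Σα_j) − s_i = 0, so s_i^SO = Σα_j = 10 for every i; S^SO = 40.

40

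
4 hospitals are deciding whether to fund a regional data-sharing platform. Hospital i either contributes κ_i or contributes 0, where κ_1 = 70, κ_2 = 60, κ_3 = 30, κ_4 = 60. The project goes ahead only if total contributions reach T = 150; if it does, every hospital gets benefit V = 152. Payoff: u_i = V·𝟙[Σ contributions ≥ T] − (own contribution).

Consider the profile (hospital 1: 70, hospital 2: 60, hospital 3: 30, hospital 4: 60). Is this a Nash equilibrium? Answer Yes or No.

No

Total = 220 ≥ 150: provided.
Hospital 1 (pledges 70, payoff 82): dropping to 0 → total 150, payoff 152. Profitable deviation.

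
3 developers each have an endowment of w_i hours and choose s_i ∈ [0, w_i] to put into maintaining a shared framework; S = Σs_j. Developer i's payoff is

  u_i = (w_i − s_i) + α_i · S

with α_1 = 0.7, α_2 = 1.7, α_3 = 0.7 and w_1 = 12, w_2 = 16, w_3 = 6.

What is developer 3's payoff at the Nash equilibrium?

∂u_i/∂s_i = α_i − 1, so developer i contributes w_i if α_i > 1, else 0.
α_i > 1 for i ∈ {2}; NE contributions (0, 16, 0), S = 16.
u_3 = (6 − 0) + 0.7·16 = 17.2.

17.2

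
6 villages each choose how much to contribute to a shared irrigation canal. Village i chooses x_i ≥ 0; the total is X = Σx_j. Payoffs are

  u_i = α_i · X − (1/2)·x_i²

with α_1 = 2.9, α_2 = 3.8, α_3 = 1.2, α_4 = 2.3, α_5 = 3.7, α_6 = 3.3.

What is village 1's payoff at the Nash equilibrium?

45.675

Village i's FOC: ∂u_i/∂x_i = α_i − x_i = 0, so x_i* = α_i.
NE contributions = (2.9, 3.8, 1.2, 2.3, 3.7, 3.3); X = 17.2.
u_1 = α_1·X − ½·(x_1)² = 2.9·17.2 − ½·2.9² = 45.675.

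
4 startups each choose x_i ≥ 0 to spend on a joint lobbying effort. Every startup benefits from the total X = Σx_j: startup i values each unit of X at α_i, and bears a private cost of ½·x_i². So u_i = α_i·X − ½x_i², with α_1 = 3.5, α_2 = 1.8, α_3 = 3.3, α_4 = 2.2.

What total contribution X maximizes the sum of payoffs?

Planner FOC: ∂(Σu_j)/∂x_i = (Σα_j) − x_i = 0, so x_i^SO = Σα_j = 10.8 for every i; X^SO = 43.2.

43.2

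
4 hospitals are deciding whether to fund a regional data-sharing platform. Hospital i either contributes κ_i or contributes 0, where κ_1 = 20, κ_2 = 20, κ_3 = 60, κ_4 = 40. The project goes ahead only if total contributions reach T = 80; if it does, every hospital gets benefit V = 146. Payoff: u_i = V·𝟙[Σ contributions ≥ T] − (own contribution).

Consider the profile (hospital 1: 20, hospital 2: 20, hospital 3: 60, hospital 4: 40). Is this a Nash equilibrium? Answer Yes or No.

No

Total = 140 ≥ 80: provided.
Hospital 1 (pledges 20, payoff 126): dropping to 0 → total 120, payoff 146. Profitable deviation.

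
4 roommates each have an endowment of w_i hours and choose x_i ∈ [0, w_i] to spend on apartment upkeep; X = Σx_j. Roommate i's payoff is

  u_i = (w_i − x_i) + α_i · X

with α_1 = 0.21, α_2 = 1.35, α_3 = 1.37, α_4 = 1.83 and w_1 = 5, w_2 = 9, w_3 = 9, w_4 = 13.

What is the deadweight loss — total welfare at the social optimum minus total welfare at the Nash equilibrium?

18.8

∂u_i/∂x_i = α_i − 1, so roommate i contributes w_i if α_i > 1, else 0.
α_i > 1 for i ∈ {2, 3, 4}; NE contributions (0, 9, 9, 13), X = 31.
W^NE = Σw_i − X^NE + (Σα_i)·X^NE = 36 + 3.76·31 = 152.56.
Planner: ∂(Σu_j)/∂x_i = Σα_j − 1 = 3.76 > 0, so everyone contributes w_i; X^SO = 36, W^SO = 36 + 3.76·36 = 171.36.
Deadweight loss = 18.8.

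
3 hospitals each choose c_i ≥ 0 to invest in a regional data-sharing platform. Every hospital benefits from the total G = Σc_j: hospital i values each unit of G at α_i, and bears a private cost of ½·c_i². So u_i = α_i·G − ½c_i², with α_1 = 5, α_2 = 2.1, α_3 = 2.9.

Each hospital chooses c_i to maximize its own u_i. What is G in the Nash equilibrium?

Hospital i's FOC: ∂u_i/∂c_i = α_i − c_i = 0, so c_i* = α_i.
NE contributions = (5, 2.1, 2.9); G = 10.

10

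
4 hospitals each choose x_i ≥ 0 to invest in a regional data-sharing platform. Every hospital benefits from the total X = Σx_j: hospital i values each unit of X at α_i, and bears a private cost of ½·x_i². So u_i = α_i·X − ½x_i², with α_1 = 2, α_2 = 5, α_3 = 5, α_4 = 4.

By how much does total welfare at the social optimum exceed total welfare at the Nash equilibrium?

Hospital i's FOC: ∂u_i/∂x_i = α_i − x_i = 0, so x_i* = α_i.
NE contributions = (2, 5, 5, 4); X = 16.
W^NE = (Σα)·X − ½Σα_i² = 16² − ½·70 = 221.
Planner sets x_i = Σα_j = 16 for every i, so X^SO = 4·16 = 64.
W^SO = (Σα)·X^SO − ½·4·(Σα)² = (4/2)·16² = 512.
Deadweight loss = W^SO − W^NE = 291.

291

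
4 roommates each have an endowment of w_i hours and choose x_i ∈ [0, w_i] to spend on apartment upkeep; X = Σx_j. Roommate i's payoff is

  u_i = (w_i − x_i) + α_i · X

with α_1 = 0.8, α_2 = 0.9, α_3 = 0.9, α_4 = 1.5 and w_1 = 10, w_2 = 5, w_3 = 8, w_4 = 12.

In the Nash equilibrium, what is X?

∂u_i/∂x_i = α_i − 1, so roommate i contributes w_i if α_i > 1, else 0.
α_i > 1 for i ∈ {4}; NE contributions (0, 0, 0, 12), X = 12.

12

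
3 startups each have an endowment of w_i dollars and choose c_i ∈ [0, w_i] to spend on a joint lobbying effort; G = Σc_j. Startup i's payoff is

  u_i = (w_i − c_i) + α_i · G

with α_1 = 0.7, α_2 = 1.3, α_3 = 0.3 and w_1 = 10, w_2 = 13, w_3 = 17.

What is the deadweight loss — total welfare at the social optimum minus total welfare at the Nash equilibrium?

35.1

∂u_i/∂c_i = α_i − 1, so startup i contributes w_i if α_i > 1, else 0.
α_i > 1 for i ∈ {2}; NE contributions (0, 13, 0), G = 13.
W^NE = Σw_i − G^NE + (Σα_i)·G^NE = 40 + 1.3·13 = 56.9.
Planner: ∂(Σu_j)/∂c_i = Σα_j − 1 = 1.3 > 0, so everyone contributes w_i; G^SO = 40, W^SO = 40 + 1.3·40 = 92.
Deadweight loss = 35.1.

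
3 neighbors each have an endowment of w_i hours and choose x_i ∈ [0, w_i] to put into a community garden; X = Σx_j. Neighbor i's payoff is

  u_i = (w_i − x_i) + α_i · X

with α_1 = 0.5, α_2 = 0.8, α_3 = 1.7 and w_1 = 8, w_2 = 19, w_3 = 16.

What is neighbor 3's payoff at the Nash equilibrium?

27.2

∂u_i/∂x_i = α_i − 1, so neighbor i contributes w_i if α_i > 1, else 0.
α_i > 1 for i ∈ {3}; NE contributions (0, 0, 16), X = 16.
u_3 = (16 − 16) + 1.7·16 = 27.2.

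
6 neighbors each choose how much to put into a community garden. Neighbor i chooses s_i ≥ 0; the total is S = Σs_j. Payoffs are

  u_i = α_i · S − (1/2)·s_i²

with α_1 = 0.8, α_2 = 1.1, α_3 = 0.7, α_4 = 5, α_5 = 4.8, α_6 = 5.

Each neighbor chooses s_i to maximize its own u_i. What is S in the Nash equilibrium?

Neighbor i's FOC: ∂u_i/∂s_i = α_i − s_i = 0, so s_i* = α_i.
NE contributions = (0.8, 1.1, 0.7, 5, 4.8, 5); S = 17.4.

17.4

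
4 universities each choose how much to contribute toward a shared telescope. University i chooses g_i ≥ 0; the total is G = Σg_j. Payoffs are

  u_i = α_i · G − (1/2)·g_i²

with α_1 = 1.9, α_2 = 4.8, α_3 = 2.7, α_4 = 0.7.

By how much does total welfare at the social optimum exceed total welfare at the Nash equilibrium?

119.225

University i's FOC: ∂u_i/∂g_i = α_i − g_i = 0, so g_i* = α_i.
NE contributions = (1.9, 4.8, 2.7, 0.7); G = 10.1.
W^NE = (Σα)·G − ½Σα_i² = 10.1² − ½·34.43 = 84.795.
Planner sets g_i = Σα_j = 10.1 for every i, so G^SO = 4·10.1 = 40.4.
W^SO = (Σα)·G^SO − ½·4·(Σα)² = (4/2)·10.1² = 204.02.
Deadweight loss = W^SO − W^NE = 119.225.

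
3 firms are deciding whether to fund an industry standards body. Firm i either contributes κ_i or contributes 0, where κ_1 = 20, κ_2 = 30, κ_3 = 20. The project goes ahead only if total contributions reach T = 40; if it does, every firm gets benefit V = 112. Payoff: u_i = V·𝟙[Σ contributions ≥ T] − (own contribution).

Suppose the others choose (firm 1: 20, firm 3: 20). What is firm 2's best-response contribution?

0

Others' total = 40 ≥ 40; contributing adds cost 30 for no extra benefit.
Best response: 0.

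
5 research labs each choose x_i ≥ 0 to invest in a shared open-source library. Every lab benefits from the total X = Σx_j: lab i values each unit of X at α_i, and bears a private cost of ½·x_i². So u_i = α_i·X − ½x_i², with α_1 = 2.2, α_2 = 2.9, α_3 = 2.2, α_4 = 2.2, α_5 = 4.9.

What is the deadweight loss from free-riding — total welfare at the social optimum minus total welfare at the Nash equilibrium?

334.51

Lab i's FOC: ∂u_i/∂x_i = α_i − x_i = 0, so x_i* = α_i.
NE contributions = (2.2, 2.9, 2.2, 2.2, 4.9); X = 14.4.
W^NE = (Σα)·X − ½Σα_i² = 14.4² − ½·46.94 = 183.89.
Planner sets x_i = Σα_j = 14.4 for every i, so X^SO = 5·14.4 = 72.
W^SO = (Σα)·X^SO − ½·5·(Σα)² = (5/2)·14.4² = 518.4.
Deadweight loss = W^SO − W^NE = 334.51.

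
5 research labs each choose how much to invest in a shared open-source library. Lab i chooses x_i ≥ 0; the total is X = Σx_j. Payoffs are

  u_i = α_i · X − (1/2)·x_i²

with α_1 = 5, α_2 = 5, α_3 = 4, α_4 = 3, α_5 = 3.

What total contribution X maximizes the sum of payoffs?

Planner FOC: ∂(Σu_j)/∂x_i = (Σα_j) − x_i = 0, so x_i^SO = Σα_j = 20 for every i; X^SO = 100.

100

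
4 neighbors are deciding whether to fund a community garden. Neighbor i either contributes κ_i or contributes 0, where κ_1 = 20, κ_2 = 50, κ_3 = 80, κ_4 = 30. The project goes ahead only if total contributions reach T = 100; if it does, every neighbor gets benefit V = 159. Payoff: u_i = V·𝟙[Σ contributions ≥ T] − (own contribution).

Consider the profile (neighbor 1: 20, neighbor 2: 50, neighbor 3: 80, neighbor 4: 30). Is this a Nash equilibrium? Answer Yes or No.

Total = 180 ≥ 100: provided.
Neighbor 1 (pledges 20, payoff 139): dropping to 0 → total 160, payoff 159. Profitable deviation.

No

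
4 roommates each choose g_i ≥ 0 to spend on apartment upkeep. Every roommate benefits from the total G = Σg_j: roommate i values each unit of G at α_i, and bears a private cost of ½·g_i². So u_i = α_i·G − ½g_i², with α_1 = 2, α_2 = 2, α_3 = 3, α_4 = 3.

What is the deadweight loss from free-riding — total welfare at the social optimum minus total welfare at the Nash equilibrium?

113

Roommate i's FOC: ∂u_i/∂g_i = α_i − g_i = 0, so g_i* = α_i.
NE contributions = (2, 2, 3, 3); G = 10.
W^NE = (Σα)·G − ½Σα_i² = 10² − ½·26 = 87.
Planner sets g_i = Σα_j = 10 for every i, so G^SO = 4·10 = 40.
W^SO = (Σα)·G^SO − ½·4·(Σα)² = (4/2)·10² = 200.
Deadweight loss = W^SO − W^NE = 113.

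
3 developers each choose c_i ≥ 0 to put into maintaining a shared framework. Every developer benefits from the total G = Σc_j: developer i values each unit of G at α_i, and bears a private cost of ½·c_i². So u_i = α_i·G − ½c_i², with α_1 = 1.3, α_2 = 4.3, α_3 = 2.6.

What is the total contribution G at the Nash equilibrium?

Developer i's FOC: ∂u_i/∂c_i = α_i − c_i = 0, so c_i* = α_i.
NE contributions = (1.3, 4.3, 2.6); G = 8.2.

8.2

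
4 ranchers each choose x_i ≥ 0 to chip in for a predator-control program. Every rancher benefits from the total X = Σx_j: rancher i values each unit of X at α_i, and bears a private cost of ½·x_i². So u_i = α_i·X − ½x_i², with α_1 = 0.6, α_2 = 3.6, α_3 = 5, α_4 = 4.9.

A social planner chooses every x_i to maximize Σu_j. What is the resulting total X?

Planner FOC: ∂(Σu_j)/∂x_i = (Σα_j) − x_i = 0, so x_i^SO = Σα_j = 14.1 for every i; X^SO = 56.4.

56.4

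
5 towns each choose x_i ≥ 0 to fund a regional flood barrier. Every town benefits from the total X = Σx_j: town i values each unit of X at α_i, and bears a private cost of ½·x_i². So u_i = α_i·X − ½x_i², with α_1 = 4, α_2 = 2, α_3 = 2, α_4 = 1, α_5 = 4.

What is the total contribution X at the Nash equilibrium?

Town i's FOC: ∂u_i/∂x_i = α_i − x_i = 0, so x_i* = α_i.
NE contributions = (4, 2, 2, 1, 4); X = 13.

13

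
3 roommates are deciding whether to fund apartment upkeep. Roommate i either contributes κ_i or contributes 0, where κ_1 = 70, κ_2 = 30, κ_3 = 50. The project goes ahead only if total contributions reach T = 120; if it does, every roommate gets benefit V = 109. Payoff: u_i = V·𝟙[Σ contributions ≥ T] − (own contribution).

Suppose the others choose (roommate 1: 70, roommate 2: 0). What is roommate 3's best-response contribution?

Others' total = 70. Contributing 50 brings total to 120 ≥ 120: gain V − κ_3 = 59.
Best response: 50.

50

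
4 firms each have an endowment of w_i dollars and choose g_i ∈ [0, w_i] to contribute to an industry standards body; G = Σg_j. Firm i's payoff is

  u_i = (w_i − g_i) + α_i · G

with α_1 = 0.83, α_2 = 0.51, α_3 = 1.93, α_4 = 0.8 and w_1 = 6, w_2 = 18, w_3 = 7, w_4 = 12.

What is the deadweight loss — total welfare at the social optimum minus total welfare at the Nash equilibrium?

∂u_i/∂g_i = α_i − 1, so firm i contributes w_i if α_i > 1, else 0.
α_i > 1 for i ∈ {3}; NE contributions (0, 0, 7, 0), G = 7.
W^NE = Σw_i − G^NE + (Σα_i)·G^NE = 43 + 3.07·7 = 64.49.
Planner: ∂(Σu_j)/∂g_i = Σα_j − 1 = 3.07 > 0, so everyone contributes w_i; G^SO = 43, W^SO = 43 + 3.07·43 = 175.01.
Deadweight loss = 110.52.

110.52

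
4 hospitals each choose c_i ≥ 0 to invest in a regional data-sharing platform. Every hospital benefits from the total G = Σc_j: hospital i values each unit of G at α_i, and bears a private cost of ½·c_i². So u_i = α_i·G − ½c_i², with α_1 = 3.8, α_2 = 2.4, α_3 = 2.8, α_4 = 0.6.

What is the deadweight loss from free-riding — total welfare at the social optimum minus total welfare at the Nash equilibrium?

Hospital i's FOC: ∂u_i/∂c_i = α_i − c_i = 0, so c_i* = α_i.
NE contributions = (3.8, 2.4, 2.8, 0.6); G = 9.6.
W^NE = (Σα)·G − ½Σα_i² = 9.6² − ½·28.4 = 77.96.
Planner sets c_i = Σα_j = 9.6 for every i, so G^SO = 4·9.6 = 38.4.
W^SO = (Σα)·G^SO − ½·4·(Σα)² = (4/2)·9.6² = 184.32.
Deadweight loss = W^SO − W^NE = 106.36.

106.36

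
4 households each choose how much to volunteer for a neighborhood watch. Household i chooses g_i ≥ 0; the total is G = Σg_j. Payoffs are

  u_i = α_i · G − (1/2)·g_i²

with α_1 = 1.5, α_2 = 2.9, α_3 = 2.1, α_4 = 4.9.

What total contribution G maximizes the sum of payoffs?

Planner FOC: ∂(Σu_j)/∂g_i = (Σα_j) − g_i = 0, so g_i^SO = Σα_j = 11.4 for every i; G^SO = 45.6.

45.6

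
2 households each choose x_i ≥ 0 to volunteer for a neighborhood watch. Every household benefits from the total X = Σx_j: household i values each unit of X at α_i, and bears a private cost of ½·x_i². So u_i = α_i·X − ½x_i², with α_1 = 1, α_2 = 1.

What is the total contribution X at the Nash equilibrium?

Household i's FOC: ∂u_i/∂x_i = α_i − x_i = 0, so x_i* = α_i.
NE contributions = (1, 1); X = 2.

2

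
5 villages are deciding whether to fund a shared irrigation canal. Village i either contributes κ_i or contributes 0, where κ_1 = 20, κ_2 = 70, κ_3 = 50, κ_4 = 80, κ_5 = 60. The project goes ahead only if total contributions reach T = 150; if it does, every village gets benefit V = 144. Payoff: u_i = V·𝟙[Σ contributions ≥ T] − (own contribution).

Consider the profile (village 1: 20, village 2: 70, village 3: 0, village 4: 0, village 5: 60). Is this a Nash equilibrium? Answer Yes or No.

Yes

Total = 150 ≥ 150: provided.
Village 1 (pledges 20, payoff 124): dropping to 0 → total 130, payoff 0. No gain.
Village 2 (pledges 70, payoff 74): dropping to 0 → total 80, payoff 0. No gain.
Village 3 (pledges 0, payoff 144): pledging 50 → total 200, payoff 94. No gain.
Village 4 (pledges 0, payoff 144): pledging 80 → total 230, payoff 64. No gain.
Village 5 (pledges 60, payoff 84): dropping to 0 → total 90, payoff 0. No gain.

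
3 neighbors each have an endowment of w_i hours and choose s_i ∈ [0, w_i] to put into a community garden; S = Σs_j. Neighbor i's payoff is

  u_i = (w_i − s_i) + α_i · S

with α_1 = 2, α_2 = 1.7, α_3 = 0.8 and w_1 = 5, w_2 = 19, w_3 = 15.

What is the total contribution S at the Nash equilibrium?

24

∂u_i/∂s_i = α_i − 1, so neighbor i contributes w_i if α_i > 1, else 0.
α_i > 1 for i ∈ {1, 2}; NE contributions (5, 19, 0), S = 24.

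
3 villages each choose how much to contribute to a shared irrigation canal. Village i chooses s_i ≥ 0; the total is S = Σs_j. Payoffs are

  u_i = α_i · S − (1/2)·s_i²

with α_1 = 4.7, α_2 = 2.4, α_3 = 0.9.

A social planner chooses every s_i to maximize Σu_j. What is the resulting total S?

Planner FOC: ∂(Σu_j)/∂s_i = (Σα_j) − s_i = 0, so s_i^SO = Σα_j = 8 for every i; S^SO = 24.

24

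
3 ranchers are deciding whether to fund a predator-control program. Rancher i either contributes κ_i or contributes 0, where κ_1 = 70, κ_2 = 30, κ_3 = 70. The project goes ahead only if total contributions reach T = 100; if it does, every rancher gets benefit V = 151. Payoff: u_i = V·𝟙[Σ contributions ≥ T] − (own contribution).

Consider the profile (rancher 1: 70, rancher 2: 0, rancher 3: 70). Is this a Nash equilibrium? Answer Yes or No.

Yes

Total = 140 ≥ 100: provided.
Rancher 1 (pledges 70, payoff 81): dropping to 0 → total 70, payoff 0. No gain.
Rancher 2 (pledges 0, payoff 151): pledging 30 → total 170, payoff 121. No gain.
Rancher 3 (pledges 70, payoff 81): dropping to 0 → total 70, payoff 0. No gain.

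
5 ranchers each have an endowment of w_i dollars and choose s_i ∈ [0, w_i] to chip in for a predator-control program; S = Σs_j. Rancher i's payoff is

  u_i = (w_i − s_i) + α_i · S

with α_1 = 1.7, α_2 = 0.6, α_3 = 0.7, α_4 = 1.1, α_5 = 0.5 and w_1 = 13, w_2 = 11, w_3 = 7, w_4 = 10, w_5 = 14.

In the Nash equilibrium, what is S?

23

∂u_i/∂s_i = α_i − 1, so rancher i contributes w_i if α_i > 1, else 0.
α_i > 1 for i ∈ {1, 4}; NE contributions (13, 0, 0, 10, 0), S = 23.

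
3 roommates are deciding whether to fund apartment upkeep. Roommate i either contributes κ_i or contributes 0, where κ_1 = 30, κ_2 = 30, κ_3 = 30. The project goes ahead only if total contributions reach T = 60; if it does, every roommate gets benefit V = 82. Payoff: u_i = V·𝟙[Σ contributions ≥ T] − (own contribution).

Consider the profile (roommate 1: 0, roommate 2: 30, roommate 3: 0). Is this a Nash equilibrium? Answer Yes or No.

No

Total = 30 < 60: not provided.
Roommate 1 (pledges 0, payoff 0): pledging 30 → total 60, payoff 52. Profitable deviation.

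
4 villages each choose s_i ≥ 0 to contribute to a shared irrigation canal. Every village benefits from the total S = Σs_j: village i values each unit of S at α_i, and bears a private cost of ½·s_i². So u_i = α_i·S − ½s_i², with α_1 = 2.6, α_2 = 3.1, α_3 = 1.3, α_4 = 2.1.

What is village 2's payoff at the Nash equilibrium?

Village i's FOC: ∂u_i/∂s_i = α_i − s_i = 0, so s_i* = α_i.
NE contributions = (2.6, 3.1, 1.3, 2.1); S = 9.1.
u_2 = α_2·S − ½·(s_2)² = 3.1·9.1 − ½·3.1² = 23.405.

23.405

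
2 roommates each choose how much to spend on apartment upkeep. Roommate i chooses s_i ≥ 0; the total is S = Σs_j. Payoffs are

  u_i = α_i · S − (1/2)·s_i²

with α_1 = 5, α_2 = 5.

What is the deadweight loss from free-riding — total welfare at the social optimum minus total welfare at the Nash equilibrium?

25

Roommate i's FOC: ∂u_i/∂s_i = α_i − s_i = 0, so s_i* = α_i.
NE contributions = (5, 5); S = 10.
W^NE = (Σα)·S − ½Σα_i² = 10² − ½·50 = 75.
Planner sets s_i = Σα_j = 10 for every i, so S^SO = 2·10 = 20.
W^SO = (Σα)·S^SO − ½·2·(Σα)² = (2/2)·10² = 100.
Deadweight loss = W^SO − W^NE = 25.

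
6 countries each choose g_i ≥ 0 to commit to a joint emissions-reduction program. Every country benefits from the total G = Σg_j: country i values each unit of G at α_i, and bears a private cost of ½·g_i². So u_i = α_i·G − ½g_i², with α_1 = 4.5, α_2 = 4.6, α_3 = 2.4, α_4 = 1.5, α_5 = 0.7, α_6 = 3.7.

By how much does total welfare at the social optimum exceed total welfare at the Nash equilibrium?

637.32

Country i's FOC: ∂u_i/∂g_i = α_i − g_i = 0, so g_i* = α_i.
NE contributions = (4.5, 4.6, 2.4, 1.5, 0.7, 3.7); G = 17.4.
W^NE = (Σα)·G − ½Σα_i² = 17.4² − ½·63.6 = 270.96.
Planner sets g_i = Σα_j = 17.4 for every i, so G^SO = 6·17.4 = 104.4.
W^SO = (Σα)·G^SO − ½·6·(Σα)² = (6/2)·17.4² = 908.28.
Deadweight loss = W^SO − W^NE = 637.32.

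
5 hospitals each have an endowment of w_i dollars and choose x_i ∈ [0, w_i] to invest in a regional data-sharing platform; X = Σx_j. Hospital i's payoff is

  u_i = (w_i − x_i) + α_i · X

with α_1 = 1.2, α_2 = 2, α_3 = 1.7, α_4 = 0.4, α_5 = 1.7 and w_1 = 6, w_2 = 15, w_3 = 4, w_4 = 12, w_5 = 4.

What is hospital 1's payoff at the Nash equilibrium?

∂u_i/∂x_i = α_i − 1, so hospital i contributes w_i if α_i > 1, else 0.
α_i > 1 for i ∈ {1, 2, 3, 5}; NE contributions (6, 15, 4, 0, 4), X = 29.
u_1 = (6 − 6) + 1.2·29 = 34.8.

34.8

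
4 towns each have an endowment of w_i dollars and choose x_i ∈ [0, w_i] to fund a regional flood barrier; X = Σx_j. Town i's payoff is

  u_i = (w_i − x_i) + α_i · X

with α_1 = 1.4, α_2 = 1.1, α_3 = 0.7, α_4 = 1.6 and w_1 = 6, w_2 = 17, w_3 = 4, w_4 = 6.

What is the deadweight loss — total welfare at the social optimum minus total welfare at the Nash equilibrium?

∂u_i/∂x_i = α_i − 1, so town i contributes w_i if α_i > 1, else 0.
α_i > 1 for i ∈ {1, 2, 4}; NE contributions (6, 17, 0, 6), X = 29.
W^NE = Σw_i − X^NE + (Σα_i)·X^NE = 33 + 3.8·29 = 143.2.
Planner: ∂(Σu_j)/∂x_i = Σα_j − 1 = 3.8 > 0, so everyone contributes w_i; X^SO = 33, W^SO = 33 + 3.8·33 = 158.4.
Deadweight loss = 15.2.

15.2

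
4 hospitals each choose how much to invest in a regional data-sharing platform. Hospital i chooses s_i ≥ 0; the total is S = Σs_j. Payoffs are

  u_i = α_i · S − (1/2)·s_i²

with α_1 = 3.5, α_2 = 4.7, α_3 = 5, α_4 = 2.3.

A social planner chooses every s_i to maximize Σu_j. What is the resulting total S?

62

Planner FOC: ∂(Σu_j)/∂s_i = (Σα_j) − s_i = 0, so s_i^SO = Σα_j = 15.5 for every i; S^SO = 62.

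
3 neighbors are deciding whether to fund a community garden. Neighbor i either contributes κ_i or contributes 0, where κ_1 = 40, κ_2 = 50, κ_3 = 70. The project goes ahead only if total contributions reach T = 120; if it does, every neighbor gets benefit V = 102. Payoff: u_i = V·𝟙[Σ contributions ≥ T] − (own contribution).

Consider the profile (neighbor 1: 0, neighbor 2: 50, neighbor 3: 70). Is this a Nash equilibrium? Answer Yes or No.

Total = 120 ≥ 120: provided.
Neighbor 1 (pledges 0, payoff 102): pledging 40 → total 160, payoff 62. No gain.
Neighbor 2 (pledges 50, payoff 52): dropping to 0 → total 70, payoff 0. No gain.
Neighbor 3 (pledges 70, payoff 32): dropping to 0 → total 50, payoff 0. No gain.

Yes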